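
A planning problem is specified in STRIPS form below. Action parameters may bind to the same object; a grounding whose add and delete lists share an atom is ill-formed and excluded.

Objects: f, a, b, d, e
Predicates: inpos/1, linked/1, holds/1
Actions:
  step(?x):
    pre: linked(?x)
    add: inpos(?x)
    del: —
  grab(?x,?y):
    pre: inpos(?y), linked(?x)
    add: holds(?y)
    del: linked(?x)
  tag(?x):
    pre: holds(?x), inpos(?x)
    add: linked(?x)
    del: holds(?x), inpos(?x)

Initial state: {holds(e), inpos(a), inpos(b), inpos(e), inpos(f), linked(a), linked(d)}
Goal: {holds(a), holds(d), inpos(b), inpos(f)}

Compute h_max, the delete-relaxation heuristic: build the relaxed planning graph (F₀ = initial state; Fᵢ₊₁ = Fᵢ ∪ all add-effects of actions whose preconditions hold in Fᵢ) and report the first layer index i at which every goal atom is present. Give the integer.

2

F0 = init (7 atoms)
F1 = F0 ∪ {holds(a), holds(b), holds(f), inpos(d), linked(e)}  (12 atoms)
F2 = F1 ∪ {holds(d), linked(b), linked(f)}  (15 atoms)
goal ⊆ F2  ⇒  h_max = 2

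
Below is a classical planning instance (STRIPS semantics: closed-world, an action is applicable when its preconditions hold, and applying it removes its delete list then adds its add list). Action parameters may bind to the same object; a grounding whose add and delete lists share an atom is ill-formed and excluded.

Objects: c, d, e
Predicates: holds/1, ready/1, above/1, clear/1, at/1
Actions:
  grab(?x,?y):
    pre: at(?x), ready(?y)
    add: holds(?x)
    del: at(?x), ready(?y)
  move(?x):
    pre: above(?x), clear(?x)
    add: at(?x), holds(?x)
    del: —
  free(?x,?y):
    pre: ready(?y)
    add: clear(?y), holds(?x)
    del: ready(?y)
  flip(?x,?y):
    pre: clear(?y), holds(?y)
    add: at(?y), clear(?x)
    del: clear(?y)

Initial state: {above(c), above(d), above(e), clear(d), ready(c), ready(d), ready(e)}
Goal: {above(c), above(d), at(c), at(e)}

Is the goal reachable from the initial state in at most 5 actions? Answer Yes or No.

1. free(c,c)  →  {above(c), above(d), above(e), clear(c), clear(d), holds(c), ready(d), ready(e)}
2. flip(e,c)  →  {above(c), above(d), above(e), at(c), clear(d), clear(e), holds(c), ready(d), ready(e)}
3. move(e)  →  {above(c), above(d), above(e), at(c), at(e), clear(d), clear(e), holds(c), holds(e), ready(d), ready(e)}
optimal plan length = 3; 3 ≤ 5

Yes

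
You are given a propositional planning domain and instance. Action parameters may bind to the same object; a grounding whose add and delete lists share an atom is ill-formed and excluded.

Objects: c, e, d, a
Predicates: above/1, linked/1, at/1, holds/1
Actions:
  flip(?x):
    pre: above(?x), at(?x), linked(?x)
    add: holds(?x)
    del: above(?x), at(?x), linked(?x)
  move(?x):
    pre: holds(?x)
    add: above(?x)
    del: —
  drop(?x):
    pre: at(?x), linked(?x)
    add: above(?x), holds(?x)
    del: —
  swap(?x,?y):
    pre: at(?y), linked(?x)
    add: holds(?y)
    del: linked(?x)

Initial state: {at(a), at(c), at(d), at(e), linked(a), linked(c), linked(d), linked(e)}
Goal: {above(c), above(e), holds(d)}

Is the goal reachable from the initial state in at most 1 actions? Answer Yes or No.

1. drop(c)  →  {above(c), at(a), at(c), at(d), at(e), holds(c), linked(a), linked(c), linked(d), linked(e)}
2. drop(e)  →  {above(c), above(e), at(a), at(c), at(d), at(e), holds(c), holds(e), linked(a), linked(c), linked(d), linked(e)}
3. drop(d)  →  {above(c), above(d), above(e), at(a), at(c), at(d), at(e), holds(c), holds(d), holds(e), linked(a), linked(c), linked(d), linked(e)}
optimal plan length = 3; 3 > 1

No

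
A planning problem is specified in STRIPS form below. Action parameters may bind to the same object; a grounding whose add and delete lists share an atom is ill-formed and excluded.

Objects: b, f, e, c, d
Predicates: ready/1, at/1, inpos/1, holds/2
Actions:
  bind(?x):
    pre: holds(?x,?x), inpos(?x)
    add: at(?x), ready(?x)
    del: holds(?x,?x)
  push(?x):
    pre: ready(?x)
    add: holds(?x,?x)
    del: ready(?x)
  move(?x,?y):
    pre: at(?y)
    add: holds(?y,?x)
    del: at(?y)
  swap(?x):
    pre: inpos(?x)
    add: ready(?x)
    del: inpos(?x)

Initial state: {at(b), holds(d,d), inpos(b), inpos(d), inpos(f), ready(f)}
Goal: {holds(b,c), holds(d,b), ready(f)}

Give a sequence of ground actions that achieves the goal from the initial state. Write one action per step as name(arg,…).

bind(d); move(b,d); move(c,b)

1. bind(d)  →  {at(b), at(d), inpos(b), inpos(d), inpos(f), ready(d), ready(f)}
2. move(b,d)  →  {at(b), holds(d,b), inpos(b), inpos(d), inpos(f), ready(d), ready(f)}
3. move(c,b)  →  {holds(b,c), holds(d,b), inpos(b), inpos(d), inpos(f), ready(d), ready(f)}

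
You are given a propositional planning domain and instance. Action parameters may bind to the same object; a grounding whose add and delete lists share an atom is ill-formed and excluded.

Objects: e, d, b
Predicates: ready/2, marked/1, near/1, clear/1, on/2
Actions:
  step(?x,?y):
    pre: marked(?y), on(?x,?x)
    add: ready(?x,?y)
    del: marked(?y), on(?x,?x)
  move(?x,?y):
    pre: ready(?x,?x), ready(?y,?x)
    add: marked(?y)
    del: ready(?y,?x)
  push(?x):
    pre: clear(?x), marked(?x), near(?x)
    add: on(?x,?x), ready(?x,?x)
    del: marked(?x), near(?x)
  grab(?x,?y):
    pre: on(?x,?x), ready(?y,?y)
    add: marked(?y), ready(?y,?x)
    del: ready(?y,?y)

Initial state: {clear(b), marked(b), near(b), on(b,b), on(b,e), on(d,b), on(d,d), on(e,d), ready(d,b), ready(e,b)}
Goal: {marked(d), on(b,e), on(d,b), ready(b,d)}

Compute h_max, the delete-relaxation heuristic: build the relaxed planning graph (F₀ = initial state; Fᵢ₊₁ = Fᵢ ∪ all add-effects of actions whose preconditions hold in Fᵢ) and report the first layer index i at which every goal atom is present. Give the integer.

F0 = init (10 atoms)
F1 = F0 ∪ {ready(b,b)}  (11 atoms)
F2 = F1 ∪ {marked(d), marked(e), ready(b,d)}  (14 atoms)
goal ⊆ F2  ⇒  h_max = 2

2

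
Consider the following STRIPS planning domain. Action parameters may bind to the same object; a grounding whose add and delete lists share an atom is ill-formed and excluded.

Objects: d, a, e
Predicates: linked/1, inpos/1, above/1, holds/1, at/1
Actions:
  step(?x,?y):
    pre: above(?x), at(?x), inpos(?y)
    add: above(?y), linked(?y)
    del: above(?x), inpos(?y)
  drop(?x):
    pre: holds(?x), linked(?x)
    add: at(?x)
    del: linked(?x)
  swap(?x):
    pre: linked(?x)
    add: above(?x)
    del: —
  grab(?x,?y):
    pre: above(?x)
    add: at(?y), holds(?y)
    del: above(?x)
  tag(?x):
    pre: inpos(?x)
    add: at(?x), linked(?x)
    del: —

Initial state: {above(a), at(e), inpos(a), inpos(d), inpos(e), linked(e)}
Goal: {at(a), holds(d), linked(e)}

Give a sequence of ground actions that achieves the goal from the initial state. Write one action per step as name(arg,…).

1. grab(a,d)  →  {at(d), at(e), holds(d), inpos(a), inpos(d), inpos(e), linked(e)}
2. tag(a)  →  {at(a), at(d), at(e), holds(d), inpos(a), inpos(d), inpos(e), linked(a), linked(e)}

grab(a,d); tag(a)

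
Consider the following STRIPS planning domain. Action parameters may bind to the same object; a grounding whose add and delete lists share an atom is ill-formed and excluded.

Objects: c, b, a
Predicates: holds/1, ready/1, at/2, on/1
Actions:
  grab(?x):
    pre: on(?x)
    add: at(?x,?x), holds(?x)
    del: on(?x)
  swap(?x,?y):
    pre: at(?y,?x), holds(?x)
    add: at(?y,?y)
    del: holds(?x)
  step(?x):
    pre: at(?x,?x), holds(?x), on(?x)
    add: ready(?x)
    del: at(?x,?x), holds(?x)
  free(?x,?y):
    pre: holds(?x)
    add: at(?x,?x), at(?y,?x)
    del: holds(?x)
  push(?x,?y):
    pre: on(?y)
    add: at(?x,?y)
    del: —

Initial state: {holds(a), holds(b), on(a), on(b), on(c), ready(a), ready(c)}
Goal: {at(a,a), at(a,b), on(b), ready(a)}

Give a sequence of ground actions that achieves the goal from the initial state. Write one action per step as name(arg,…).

1. grab(a)  →  {at(a,a), holds(a), holds(b), on(b), on(c), ready(a), ready(c)}
2. free(b,a)  →  {at(a,a), at(a,b), at(b,b), holds(a), on(b), on(c), ready(a), ready(c)}

grab(a); free(b,a)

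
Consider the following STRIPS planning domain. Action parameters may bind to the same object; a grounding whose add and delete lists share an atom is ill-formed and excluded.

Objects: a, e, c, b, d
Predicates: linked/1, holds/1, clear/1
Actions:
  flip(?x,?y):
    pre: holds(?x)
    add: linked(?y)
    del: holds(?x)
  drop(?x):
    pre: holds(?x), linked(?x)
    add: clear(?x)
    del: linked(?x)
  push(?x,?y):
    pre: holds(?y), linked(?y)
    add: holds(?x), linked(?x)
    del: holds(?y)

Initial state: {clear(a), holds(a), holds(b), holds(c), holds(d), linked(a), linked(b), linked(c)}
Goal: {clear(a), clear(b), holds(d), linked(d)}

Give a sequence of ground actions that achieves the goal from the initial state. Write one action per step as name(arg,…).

flip(a,d); drop(b)

1. flip(a,d)  →  {clear(a), holds(b), holds(c), holds(d), linked(a), linked(b), linked(c), linked(d)}
2. drop(b)  →  {clear(a), clear(b), holds(b), holds(c), holds(d), linked(a), linked(c), linked(d)}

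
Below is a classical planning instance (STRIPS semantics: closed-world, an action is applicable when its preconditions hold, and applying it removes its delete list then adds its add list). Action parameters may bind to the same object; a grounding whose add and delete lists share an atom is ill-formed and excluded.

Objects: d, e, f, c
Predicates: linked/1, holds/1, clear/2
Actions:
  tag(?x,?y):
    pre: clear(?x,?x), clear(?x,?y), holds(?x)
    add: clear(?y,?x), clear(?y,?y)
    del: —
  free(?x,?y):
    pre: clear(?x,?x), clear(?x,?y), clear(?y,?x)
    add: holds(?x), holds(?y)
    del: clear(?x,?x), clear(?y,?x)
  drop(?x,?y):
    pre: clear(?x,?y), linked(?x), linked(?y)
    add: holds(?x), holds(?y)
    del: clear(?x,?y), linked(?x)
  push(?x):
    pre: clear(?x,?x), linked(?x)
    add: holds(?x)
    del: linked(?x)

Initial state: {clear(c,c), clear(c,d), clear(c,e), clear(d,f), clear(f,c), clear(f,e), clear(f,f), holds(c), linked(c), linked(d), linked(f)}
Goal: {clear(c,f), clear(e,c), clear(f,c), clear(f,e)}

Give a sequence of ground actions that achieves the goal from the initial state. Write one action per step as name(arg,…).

tag(c,e); drop(d,f); tag(f,c)

1. tag(c,e)  →  {clear(c,c), clear(c,d), clear(c,e), clear(d,f), clear(e,c), clear(e,e), clear(f,c), clear(f,e), clear(f,f), holds(c), linked(c), linked(d), linked(f)}
2. drop(d,f)  →  {clear(c,c), clear(c,d), clear(c,e), clear(e,c), clear(e,e), clear(f,c), clear(f,e), clear(f,f), holds(c), holds(d), holds(f), linked(c), linked(f)}
3. tag(f,c)  →  {clear(c,c), clear(c,d), clear(c,e), clear(c,f), clear(e,c), clear(e,e), clear(f,c), clear(f,e), clear(f,f), holds(c), holds(d), holds(f), linked(c), linked(f)}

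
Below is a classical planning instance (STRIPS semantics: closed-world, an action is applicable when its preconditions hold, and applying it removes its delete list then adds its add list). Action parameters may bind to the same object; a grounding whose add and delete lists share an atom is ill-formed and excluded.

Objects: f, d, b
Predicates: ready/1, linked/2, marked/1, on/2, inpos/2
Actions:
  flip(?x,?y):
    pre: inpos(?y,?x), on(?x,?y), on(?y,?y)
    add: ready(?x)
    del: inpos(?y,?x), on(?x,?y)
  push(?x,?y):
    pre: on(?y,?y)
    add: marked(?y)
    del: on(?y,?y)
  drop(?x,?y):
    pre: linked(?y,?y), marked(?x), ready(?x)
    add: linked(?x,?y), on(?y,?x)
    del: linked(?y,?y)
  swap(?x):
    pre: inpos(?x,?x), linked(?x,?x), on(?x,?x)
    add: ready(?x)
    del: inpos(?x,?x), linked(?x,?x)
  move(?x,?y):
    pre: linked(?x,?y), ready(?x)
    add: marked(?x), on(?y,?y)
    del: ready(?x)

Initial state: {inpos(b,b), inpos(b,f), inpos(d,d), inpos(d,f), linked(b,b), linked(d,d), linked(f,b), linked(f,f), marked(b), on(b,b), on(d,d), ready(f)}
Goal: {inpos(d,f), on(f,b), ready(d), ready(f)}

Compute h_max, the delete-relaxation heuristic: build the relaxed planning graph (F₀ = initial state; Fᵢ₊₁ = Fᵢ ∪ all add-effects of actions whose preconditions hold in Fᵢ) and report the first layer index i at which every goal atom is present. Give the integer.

2

F0 = init (12 atoms)
F1 = F0 ∪ {marked(d), marked(f), on(f,f), ready(b), ready(d)}  (17 atoms)
F2 = F1 ∪ {linked(b,d), linked(b,f), linked(d,b), linked(d,f), linked(f,d), on(b,d), on(b,f), on(d,b), on(d,f), on(f,b), on(f,d)}  (28 atoms)
goal ⊆ F2  ⇒  h_max = 2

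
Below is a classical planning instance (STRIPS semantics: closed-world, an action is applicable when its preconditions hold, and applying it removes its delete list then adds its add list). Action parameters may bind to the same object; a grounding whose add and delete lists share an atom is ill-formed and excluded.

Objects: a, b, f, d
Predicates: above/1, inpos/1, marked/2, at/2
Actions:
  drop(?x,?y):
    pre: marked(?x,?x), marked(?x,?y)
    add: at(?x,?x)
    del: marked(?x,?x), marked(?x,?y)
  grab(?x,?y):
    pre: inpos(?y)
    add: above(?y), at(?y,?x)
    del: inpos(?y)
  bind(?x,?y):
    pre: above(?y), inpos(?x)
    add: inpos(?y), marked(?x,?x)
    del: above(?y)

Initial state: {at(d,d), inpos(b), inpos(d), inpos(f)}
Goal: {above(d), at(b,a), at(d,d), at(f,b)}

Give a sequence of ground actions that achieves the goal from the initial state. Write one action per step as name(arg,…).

grab(a,b); grab(a,d); grab(b,f)

1. grab(a,b)  →  {above(b), at(b,a), at(d,d), inpos(d), inpos(f)}
2. grab(a,d)  →  {above(b), above(d), at(b,a), at(d,a), at(d,d), inpos(f)}
3. grab(b,f)  →  {above(b), above(d), above(f), at(b,a), at(d,a), at(d,d), at(f,b)}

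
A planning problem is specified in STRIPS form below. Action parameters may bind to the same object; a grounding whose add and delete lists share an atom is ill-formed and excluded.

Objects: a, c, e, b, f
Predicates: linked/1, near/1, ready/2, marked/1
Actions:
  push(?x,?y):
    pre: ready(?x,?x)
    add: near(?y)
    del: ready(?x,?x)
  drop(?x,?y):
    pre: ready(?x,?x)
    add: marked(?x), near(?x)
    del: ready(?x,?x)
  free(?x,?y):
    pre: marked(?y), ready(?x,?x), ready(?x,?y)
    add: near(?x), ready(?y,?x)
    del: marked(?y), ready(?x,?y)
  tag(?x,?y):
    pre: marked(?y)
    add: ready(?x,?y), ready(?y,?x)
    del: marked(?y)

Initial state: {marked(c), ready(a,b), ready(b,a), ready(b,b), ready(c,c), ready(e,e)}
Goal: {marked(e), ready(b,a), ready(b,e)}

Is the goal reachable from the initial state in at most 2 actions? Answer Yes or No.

No

1. drop(e,a)  →  {marked(c), marked(e), near(e), ready(a,b), ready(b,a), ready(b,b), ready(c,c)}
2. drop(b,a)  →  {marked(b), marked(c), marked(e), near(b), near(e), ready(a,b), ready(b,a), ready(c,c)}
3. tag(e,b)  →  {marked(c), marked(e), near(b), near(e), ready(a,b), ready(b,a), ready(b,e), ready(c,c), ready(e,b)}
optimal plan length = 3; 3 > 2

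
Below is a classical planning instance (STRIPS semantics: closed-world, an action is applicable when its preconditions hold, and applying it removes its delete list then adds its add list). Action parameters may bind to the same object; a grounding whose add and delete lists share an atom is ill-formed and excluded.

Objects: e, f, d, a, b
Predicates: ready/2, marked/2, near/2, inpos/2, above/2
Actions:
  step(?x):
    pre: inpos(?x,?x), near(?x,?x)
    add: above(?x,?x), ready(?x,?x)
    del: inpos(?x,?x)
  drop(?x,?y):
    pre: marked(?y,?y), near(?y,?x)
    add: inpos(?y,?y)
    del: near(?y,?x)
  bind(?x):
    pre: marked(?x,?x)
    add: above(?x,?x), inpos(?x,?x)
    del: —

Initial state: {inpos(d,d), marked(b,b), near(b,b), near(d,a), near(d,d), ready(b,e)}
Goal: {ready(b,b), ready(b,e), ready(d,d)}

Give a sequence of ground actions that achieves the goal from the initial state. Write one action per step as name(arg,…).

1. step(d)  →  {above(d,d), marked(b,b), near(b,b), near(d,a), near(d,d), ready(b,e), ready(d,d)}
2. bind(b)  →  {above(b,b), above(d,d), inpos(b,b), marked(b,b), near(b,b), near(d,a), near(d,d), ready(b,e), ready(d,d)}
3. step(b)  →  {above(b,b), above(d,d), marked(b,b), near(b,b), near(d,a), near(d,d), ready(b,b), ready(b,e), ready(d,d)}

step(d); bind(b); step(b)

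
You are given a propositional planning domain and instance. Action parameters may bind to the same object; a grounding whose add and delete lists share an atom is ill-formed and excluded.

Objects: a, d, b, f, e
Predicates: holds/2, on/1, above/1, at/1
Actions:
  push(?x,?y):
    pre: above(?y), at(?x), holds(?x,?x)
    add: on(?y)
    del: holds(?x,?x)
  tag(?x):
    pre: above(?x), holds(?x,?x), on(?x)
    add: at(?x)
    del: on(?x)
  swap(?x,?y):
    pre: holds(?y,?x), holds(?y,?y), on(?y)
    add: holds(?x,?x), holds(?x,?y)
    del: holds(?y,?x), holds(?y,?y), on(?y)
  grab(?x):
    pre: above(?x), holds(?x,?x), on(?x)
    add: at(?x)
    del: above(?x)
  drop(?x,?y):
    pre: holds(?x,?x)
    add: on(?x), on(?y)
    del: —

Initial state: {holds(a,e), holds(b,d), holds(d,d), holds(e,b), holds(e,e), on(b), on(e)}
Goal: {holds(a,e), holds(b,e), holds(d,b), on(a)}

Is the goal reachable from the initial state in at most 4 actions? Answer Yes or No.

Yes

1. swap(b,e)  →  {holds(a,e), holds(b,b), holds(b,d), holds(b,e), holds(d,d), on(b)}
2. swap(d,b)  →  {holds(a,e), holds(b,e), holds(d,b), holds(d,d)}
3. drop(d,a)  →  {holds(a,e), holds(b,e), holds(d,b), holds(d,d), on(a), on(d)}
optimal plan length = 3; 3 ≤ 4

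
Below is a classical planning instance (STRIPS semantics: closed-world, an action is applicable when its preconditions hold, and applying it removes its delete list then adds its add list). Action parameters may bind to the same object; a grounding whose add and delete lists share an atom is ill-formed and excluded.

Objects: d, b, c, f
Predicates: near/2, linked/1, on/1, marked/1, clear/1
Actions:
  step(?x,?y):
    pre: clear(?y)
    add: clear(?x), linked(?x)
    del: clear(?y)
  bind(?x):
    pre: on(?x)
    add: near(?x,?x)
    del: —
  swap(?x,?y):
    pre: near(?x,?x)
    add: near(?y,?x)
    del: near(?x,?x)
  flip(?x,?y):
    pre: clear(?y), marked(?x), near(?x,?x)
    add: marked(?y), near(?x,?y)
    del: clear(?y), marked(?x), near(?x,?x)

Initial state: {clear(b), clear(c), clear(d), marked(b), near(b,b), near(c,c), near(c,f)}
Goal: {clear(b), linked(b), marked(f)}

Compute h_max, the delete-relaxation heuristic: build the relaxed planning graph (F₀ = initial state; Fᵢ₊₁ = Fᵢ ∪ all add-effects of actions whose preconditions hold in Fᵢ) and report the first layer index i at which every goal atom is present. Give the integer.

2

F0 = init (7 atoms)
F1 = F0 ∪ {clear(f), linked(b), linked(c), linked(d), linked(f), marked(c), marked(d), near(b,c), near(b,d), near(c,b), near(d,b), near(d,c), near(f,b), near(f,c)}  (21 atoms)
F2 = F1 ∪ {marked(f), near(b,f), near(c,d)}  (24 atoms)
goal ⊆ F2  ⇒  h_max = 2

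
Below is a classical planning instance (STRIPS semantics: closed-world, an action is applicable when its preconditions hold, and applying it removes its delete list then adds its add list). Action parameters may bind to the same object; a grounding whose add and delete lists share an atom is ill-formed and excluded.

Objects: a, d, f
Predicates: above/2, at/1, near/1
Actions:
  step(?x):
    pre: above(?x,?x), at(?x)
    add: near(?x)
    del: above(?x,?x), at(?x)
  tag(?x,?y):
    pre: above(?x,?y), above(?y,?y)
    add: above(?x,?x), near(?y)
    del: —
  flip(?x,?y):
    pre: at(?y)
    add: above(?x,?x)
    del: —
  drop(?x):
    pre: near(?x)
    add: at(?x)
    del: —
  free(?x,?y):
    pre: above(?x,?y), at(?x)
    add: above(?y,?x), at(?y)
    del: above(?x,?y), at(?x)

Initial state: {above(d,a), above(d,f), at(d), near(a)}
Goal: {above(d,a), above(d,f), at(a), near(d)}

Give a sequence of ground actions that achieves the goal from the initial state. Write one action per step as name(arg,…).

1. flip(d,d)  →  {above(d,a), above(d,d), above(d,f), at(d), near(a)}
2. step(d)  →  {above(d,a), above(d,f), near(a), near(d)}
3. drop(a)  →  {above(d,a), above(d,f), at(a), near(a), near(d)}

flip(d,d); step(d); drop(a)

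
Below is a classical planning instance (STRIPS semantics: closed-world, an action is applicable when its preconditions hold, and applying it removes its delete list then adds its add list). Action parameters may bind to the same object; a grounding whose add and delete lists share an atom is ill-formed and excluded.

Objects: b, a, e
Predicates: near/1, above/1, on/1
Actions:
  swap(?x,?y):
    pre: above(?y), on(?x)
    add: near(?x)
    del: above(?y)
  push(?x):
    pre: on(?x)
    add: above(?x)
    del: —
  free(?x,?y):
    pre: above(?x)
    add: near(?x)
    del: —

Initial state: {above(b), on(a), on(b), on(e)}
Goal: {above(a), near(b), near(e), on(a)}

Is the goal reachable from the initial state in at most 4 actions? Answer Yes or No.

1. push(a)  →  {above(a), above(b), on(a), on(b), on(e)}
2. free(b,b)  →  {above(a), above(b), near(b), on(a), on(b), on(e)}
3. swap(e,b)  →  {above(a), near(b), near(e), on(a), on(b), on(e)}
optimal plan length = 3; 3 ≤ 4

Yes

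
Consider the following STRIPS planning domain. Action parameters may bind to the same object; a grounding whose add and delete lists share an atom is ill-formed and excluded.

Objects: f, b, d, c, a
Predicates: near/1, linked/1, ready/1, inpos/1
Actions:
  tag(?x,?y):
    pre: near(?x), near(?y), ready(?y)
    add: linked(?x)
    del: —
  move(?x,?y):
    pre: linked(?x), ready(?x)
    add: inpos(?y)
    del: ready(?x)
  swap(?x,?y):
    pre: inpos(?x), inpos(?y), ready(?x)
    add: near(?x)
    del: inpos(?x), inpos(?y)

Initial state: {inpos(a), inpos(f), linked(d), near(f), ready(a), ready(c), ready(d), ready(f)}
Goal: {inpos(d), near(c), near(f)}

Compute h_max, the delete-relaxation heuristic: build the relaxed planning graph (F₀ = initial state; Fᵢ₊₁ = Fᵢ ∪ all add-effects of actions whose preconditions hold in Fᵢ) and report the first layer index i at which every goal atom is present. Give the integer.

F0 = init (8 atoms)
F1 = F0 ∪ {inpos(b), inpos(c), inpos(d), linked(f), near(a)}  (13 atoms)
F2 = F1 ∪ {linked(a), near(c), near(d)}  (16 atoms)
goal ⊆ F2  ⇒  h_max = 2

2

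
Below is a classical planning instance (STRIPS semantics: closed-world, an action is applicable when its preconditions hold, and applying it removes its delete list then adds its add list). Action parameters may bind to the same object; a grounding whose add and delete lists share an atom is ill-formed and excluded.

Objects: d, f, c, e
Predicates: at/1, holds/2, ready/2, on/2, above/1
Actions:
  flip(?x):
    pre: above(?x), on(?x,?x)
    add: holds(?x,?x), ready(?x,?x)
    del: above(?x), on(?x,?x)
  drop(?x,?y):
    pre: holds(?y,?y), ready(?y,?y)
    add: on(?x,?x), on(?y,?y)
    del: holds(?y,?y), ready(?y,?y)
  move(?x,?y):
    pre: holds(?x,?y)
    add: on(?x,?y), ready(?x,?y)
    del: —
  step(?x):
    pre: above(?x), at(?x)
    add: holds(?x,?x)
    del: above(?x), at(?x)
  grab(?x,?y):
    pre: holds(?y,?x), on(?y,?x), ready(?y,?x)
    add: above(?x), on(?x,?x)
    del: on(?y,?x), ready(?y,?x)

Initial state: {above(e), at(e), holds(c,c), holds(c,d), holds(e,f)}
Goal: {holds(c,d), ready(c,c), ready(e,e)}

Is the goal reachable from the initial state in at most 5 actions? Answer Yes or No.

1. move(c,c)  →  {above(e), at(e), holds(c,c), holds(c,d), holds(e,f), on(c,c), ready(c,c)}
2. step(e)  →  {holds(c,c), holds(c,d), holds(e,e), holds(e,f), on(c,c), ready(c,c)}
3. move(e,e)  →  {holds(c,c), holds(c,d), holds(e,e), holds(e,f), on(c,c), on(e,e), ready(c,c), ready(e,e)}
optimal plan length = 3; 3 ≤ 5

Yes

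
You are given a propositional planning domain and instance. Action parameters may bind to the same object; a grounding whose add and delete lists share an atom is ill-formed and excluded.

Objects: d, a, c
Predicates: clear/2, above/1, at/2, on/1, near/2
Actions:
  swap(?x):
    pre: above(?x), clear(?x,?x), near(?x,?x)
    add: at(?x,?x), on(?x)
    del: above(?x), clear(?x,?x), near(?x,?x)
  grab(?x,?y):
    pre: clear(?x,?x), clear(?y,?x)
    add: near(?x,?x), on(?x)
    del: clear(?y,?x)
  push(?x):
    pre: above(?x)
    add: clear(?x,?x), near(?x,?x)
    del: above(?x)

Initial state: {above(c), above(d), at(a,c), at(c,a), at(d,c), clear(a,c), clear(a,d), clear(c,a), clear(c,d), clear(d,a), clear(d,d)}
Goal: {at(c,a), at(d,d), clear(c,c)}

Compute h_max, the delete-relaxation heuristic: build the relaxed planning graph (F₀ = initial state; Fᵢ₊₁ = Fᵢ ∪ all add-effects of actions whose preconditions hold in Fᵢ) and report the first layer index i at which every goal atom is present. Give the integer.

2

F0 = init (11 atoms)
F1 = F0 ∪ {clear(c,c), near(c,c), near(d,d), on(d)}  (15 atoms)
F2 = F1 ∪ {at(c,c), at(d,d), on(c)}  (18 atoms)
goal ⊆ F2  ⇒  h_max = 2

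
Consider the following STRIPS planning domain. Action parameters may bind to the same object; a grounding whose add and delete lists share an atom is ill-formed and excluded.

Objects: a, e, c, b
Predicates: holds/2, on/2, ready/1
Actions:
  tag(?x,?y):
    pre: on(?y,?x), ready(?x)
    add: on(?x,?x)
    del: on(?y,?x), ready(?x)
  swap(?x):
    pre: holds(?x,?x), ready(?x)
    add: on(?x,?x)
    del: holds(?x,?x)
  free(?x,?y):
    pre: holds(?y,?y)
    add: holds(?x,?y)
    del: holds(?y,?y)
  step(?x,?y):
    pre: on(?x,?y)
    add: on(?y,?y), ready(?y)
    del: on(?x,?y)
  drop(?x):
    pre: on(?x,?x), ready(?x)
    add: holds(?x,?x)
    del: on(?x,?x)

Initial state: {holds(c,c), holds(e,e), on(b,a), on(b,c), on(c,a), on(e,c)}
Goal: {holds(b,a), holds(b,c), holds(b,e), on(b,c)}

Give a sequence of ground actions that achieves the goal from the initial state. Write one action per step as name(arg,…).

1. free(b,e)  →  {holds(b,e), holds(c,c), on(b,a), on(b,c), on(c,a), on(e,c)}
2. free(b,c)  →  {holds(b,c), holds(b,e), on(b,a), on(b,c), on(c,a), on(e,c)}
3. step(c,a)  →  {holds(b,c), holds(b,e), on(a,a), on(b,a), on(b,c), on(e,c), ready(a)}
4. drop(a)  →  {holds(a,a), holds(b,c), holds(b,e), on(b,a), on(b,c), on(e,c), ready(a)}
5. free(b,a)  →  {holds(b,a), holds(b,c), holds(b,e), on(b,a), on(b,c), on(e,c), ready(a)}

free(b,e); free(b,c); step(c,a); drop(a); free(b,a)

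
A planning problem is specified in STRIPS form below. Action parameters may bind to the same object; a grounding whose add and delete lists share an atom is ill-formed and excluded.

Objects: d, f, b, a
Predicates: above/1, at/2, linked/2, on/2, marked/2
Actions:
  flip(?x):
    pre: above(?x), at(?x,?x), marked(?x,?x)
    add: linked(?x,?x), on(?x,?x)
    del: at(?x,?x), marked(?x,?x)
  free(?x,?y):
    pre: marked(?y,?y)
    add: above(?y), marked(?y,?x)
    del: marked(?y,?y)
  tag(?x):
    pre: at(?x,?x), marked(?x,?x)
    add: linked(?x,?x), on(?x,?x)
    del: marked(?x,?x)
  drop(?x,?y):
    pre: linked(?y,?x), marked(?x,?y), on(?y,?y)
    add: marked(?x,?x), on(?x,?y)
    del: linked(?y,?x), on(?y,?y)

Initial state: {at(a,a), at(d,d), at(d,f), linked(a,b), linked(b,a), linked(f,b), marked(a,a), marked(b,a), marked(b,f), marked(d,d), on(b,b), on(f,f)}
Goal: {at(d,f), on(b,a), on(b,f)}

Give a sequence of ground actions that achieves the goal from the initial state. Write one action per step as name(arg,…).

1. tag(a)  →  {at(a,a), at(d,d), at(d,f), linked(a,a), linked(a,b), linked(b,a), linked(f,b), marked(b,a), marked(b,f), marked(d,d), on(a,a), on(b,b), on(f,f)}
2. drop(b,f)  →  {at(a,a), at(d,d), at(d,f), linked(a,a), linked(a,b), linked(b,a), marked(b,a), marked(b,b), marked(b,f), marked(d,d), on(a,a), on(b,b), on(b,f)}
3. drop(b,a)  →  {at(a,a), at(d,d), at(d,f), linked(a,a), linked(b,a), marked(b,a), marked(b,b), marked(b,f), marked(d,d), on(b,a), on(b,b), on(b,f)}

tag(a); drop(b,f); drop(b,a)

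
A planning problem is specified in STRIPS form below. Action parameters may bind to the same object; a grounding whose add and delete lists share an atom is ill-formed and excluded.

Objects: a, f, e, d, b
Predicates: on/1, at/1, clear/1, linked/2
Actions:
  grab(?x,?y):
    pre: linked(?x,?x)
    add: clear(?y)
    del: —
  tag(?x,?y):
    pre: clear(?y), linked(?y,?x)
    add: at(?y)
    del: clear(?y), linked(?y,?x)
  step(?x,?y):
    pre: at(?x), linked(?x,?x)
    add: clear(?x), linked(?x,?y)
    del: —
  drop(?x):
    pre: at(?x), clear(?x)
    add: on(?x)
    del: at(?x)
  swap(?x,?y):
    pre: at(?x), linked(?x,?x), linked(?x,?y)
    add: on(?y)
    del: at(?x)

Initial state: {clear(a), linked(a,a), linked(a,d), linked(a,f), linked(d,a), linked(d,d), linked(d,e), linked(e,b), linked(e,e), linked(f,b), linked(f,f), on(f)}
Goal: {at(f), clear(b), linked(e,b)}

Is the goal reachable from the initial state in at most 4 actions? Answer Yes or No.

Yes

1. grab(a,f)  →  {clear(a), clear(f), linked(a,a), linked(a,d), linked(a,f), linked(d,a), linked(d,d), linked(d,e), linked(e,b), linked(e,e), linked(f,b), linked(f,f), on(f)}
2. grab(a,b)  →  {clear(a), clear(b), clear(f), linked(a,a), linked(a,d), linked(a,f), linked(d,a), linked(d,d), linked(d,e), linked(e,b), linked(e,e), linked(f,b), linked(f,f), on(f)}
3. tag(f,f)  →  {at(f), clear(a), clear(b), linked(a,a), linked(a,d), linked(a,f), linked(d,a), linked(d,d), linked(d,e), linked(e,b), linked(e,e), linked(f,b), on(f)}
optimal plan length = 3; 3 ≤ 4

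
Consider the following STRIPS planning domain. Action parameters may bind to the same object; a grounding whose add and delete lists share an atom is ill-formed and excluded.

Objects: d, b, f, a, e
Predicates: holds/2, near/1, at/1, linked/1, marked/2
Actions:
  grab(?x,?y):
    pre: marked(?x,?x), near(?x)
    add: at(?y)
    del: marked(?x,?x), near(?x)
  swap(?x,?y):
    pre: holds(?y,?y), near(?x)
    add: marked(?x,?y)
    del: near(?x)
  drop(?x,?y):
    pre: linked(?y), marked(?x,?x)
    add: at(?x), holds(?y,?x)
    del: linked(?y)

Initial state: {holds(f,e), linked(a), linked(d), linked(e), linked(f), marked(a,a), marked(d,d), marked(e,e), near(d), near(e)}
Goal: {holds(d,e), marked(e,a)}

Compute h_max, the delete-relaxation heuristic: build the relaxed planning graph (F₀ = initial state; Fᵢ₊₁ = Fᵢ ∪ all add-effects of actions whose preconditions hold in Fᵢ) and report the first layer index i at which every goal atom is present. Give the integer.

2

F0 = init (10 atoms)
F1 = F0 ∪ {at(a), at(b), at(d), at(e), at(f), holds(a,a), holds(a,d), holds(a,e), holds(d,a), holds(d,d), holds(d,e), holds(e,a), holds(e,d), holds(e,e), holds(f,a), holds(f,d)}  (26 atoms)
F2 = F1 ∪ {marked(d,a), marked(d,e), marked(e,a), marked(e,d)}  (30 atoms)
goal ⊆ F2  ⇒  h_max = 2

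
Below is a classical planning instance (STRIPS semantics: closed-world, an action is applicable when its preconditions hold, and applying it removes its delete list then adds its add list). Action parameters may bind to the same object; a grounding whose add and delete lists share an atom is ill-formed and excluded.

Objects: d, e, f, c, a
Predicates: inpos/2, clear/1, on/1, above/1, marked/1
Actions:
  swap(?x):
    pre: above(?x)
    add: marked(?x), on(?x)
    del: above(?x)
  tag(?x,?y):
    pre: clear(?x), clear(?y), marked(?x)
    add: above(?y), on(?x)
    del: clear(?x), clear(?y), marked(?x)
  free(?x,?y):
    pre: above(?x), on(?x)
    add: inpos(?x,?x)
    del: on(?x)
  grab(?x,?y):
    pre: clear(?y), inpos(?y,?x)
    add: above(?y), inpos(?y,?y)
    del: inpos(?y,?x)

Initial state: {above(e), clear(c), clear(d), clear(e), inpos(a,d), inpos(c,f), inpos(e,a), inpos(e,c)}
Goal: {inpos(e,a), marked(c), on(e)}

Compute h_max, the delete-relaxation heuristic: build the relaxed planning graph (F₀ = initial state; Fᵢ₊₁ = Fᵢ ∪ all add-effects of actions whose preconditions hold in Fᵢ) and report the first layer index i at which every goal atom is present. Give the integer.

F0 = init (8 atoms)
F1 = F0 ∪ {above(c), inpos(c,c), inpos(e,e), marked(e), on(e)}  (13 atoms)
F2 = F1 ∪ {above(d), marked(c), on(c)}  (16 atoms)
goal ⊆ F2  ⇒  h_max = 2

2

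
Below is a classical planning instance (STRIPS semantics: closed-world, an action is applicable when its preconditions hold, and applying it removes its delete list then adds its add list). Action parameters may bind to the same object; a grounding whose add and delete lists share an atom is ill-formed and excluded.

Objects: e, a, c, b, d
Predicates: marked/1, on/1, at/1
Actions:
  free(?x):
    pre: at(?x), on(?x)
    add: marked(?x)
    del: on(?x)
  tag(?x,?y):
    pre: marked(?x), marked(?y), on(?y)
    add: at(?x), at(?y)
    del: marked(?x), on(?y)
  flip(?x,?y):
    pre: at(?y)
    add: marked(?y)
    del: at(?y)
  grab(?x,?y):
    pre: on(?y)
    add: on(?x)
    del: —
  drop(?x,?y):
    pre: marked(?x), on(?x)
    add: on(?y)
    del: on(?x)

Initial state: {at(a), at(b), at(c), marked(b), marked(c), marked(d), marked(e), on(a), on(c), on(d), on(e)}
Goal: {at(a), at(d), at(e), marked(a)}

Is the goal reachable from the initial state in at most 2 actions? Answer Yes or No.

Yes

1. free(a)  →  {at(a), at(b), at(c), marked(a), marked(b), marked(c), marked(d), marked(e), on(c), on(d), on(e)}
2. tag(e,d)  →  {at(a), at(b), at(c), at(d), at(e), marked(a), marked(b), marked(c), marked(d), on(c), on(e)}
optimal plan length = 2; 2 ≤ 2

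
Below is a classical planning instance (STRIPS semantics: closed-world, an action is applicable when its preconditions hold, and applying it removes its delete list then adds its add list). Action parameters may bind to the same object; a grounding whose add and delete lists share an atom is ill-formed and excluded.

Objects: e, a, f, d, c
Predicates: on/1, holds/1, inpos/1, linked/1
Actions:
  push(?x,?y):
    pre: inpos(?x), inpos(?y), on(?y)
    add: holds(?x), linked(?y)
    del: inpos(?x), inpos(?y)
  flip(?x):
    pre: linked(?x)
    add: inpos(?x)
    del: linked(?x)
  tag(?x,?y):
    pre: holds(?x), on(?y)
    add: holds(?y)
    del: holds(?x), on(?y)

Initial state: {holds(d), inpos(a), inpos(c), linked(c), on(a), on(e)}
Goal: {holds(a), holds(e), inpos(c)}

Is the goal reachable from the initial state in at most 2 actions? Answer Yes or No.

Yes

1. push(a,a)  →  {holds(a), holds(d), inpos(c), linked(a), linked(c), on(a), on(e)}
2. tag(d,e)  →  {holds(a), holds(e), inpos(c), linked(a), linked(c), on(a)}
optimal plan length = 2; 2 ≤ 2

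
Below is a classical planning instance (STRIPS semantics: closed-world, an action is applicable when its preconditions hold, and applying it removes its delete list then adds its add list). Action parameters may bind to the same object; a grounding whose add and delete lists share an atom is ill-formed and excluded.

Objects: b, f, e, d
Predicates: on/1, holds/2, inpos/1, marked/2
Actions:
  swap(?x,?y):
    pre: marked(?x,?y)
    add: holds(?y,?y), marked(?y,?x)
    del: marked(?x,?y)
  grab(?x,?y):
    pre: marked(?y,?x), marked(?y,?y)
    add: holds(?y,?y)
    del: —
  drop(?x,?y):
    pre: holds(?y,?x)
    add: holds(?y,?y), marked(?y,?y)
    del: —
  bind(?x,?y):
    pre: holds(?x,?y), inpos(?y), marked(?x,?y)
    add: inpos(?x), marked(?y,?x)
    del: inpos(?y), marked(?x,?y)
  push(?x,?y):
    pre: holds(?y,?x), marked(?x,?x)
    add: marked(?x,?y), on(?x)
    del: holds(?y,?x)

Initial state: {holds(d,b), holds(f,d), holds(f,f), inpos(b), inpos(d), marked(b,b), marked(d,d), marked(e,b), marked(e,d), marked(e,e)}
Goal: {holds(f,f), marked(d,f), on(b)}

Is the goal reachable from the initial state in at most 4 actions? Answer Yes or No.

1. push(b,d)  →  {holds(f,d), holds(f,f), inpos(b), inpos(d), marked(b,b), marked(b,d), marked(d,d), marked(e,b), marked(e,d), marked(e,e), on(b)}
2. push(d,f)  →  {holds(f,f), inpos(b), inpos(d), marked(b,b), marked(b,d), marked(d,d), marked(d,f), marked(e,b), marked(e,d), marked(e,e), on(b), on(d)}
optimal plan length = 2; 2 ≤ 4

Yes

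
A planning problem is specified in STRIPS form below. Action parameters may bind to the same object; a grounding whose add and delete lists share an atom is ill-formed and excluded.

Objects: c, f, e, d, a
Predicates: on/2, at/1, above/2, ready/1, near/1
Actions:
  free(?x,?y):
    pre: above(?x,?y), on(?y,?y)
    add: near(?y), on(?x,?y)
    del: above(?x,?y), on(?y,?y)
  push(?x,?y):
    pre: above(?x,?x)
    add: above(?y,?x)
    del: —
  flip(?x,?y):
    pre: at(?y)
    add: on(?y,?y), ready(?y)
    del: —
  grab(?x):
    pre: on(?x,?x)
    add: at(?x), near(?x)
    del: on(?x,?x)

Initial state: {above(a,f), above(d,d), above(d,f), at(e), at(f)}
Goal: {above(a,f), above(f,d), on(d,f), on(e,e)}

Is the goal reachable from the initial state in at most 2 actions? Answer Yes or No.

No

1. push(d,f)  →  {above(a,f), above(d,d), above(d,f), above(f,d), at(e), at(f)}
2. flip(c,f)  →  {above(a,f), above(d,d), above(d,f), above(f,d), at(e), at(f), on(f,f), ready(f)}
3. free(d,f)  →  {above(a,f), above(d,d), above(f,d), at(e), at(f), near(f), on(d,f), ready(f)}
4. flip(c,e)  →  {above(a,f), above(d,d), above(f,d), at(e), at(f), near(f), on(d,f), on(e,e), ready(e), ready(f)}
optimal plan length = 4; 4 > 2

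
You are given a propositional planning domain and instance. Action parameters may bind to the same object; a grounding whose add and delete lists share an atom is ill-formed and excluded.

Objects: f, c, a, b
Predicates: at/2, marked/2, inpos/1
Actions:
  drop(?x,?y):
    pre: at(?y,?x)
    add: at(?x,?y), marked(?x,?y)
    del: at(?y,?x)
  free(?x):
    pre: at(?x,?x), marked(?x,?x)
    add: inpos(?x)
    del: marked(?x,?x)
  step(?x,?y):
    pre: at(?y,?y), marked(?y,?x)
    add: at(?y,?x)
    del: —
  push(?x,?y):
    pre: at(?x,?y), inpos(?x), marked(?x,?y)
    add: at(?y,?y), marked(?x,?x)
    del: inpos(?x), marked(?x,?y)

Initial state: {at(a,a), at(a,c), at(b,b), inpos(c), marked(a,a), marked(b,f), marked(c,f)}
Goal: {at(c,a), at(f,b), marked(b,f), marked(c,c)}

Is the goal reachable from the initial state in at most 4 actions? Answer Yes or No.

Yes

1. drop(c,a)  →  {at(a,a), at(b,b), at(c,a), inpos(c), marked(a,a), marked(b,f), marked(c,a), marked(c,f)}
2. step(f,b)  →  {at(a,a), at(b,b), at(b,f), at(c,a), inpos(c), marked(a,a), marked(b,f), marked(c,a), marked(c,f)}
3. drop(f,b)  →  {at(a,a), at(b,b), at(c,a), at(f,b), inpos(c), marked(a,a), marked(b,f), marked(c,a), marked(c,f), marked(f,b)}
4. push(c,a)  →  {at(a,a), at(b,b), at(c,a), at(f,b), marked(a,a), marked(b,f), marked(c,c), marked(c,f), marked(f,b)}
optimal plan length = 4; 4 ≤ 4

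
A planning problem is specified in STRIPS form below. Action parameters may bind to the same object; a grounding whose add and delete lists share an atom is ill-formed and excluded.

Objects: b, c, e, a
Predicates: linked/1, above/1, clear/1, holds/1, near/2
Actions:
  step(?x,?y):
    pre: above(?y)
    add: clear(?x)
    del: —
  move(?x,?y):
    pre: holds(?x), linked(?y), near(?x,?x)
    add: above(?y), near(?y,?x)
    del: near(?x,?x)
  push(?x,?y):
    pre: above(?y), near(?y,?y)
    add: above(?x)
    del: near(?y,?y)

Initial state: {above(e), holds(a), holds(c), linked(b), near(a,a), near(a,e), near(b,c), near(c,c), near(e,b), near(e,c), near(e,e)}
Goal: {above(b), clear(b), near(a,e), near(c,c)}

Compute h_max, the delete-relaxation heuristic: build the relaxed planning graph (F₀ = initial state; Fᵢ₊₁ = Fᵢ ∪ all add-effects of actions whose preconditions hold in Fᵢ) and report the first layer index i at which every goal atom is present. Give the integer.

F0 = init (11 atoms)
F1 = F0 ∪ {above(a), above(b), above(c), clear(a), clear(b), clear(c), clear(e), near(b,a)}  (19 atoms)
goal ⊆ F1  ⇒  h_max = 1

1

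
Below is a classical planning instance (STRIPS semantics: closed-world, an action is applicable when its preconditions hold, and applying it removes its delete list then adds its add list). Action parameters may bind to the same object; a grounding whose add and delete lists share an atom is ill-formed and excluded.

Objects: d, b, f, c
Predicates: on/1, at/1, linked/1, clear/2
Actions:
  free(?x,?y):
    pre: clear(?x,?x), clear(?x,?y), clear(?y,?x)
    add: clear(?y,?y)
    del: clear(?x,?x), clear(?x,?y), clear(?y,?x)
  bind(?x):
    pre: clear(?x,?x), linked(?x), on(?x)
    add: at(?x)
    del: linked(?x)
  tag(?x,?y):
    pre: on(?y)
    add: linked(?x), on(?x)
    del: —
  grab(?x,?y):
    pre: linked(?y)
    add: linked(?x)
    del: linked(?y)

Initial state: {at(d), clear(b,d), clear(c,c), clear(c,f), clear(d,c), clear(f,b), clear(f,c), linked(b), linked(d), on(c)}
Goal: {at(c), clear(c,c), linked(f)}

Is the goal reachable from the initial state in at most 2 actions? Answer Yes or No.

1. tag(f,c)  →  {at(d), clear(b,d), clear(c,c), clear(c,f), clear(d,c), clear(f,b), clear(f,c), linked(b), linked(d), linked(f), on(c), on(f)}
2. tag(c,f)  →  {at(d), clear(b,d), clear(c,c), clear(c,f), clear(d,c), clear(f,b), clear(f,c), linked(b), linked(c), linked(d), linked(f), on(c), on(f)}
3. bind(c)  →  {at(c), at(d), clear(b,d), clear(c,c), clear(c,f), clear(d,c), clear(f,b), clear(f,c), linked(b), linked(d), linked(f), on(c), on(f)}
optimal plan length = 3; 3 > 2

No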